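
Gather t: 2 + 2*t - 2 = 2*t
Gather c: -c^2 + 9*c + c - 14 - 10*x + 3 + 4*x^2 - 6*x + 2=-c^2 + 10*c + 4*x^2 - 16*x - 9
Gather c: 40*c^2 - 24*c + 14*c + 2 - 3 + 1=40*c^2 - 10*c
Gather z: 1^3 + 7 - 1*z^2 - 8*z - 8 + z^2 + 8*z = 0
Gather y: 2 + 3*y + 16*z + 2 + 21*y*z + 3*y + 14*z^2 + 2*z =y*(21*z + 6) + 14*z^2 + 18*z + 4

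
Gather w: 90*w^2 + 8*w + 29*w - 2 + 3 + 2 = 90*w^2 + 37*w + 3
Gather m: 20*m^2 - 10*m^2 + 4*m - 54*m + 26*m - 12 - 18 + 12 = 10*m^2 - 24*m - 18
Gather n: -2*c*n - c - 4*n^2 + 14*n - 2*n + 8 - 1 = -c - 4*n^2 + n*(12 - 2*c) + 7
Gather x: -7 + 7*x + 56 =7*x + 49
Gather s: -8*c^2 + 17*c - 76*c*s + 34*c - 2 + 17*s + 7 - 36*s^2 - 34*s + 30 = -8*c^2 + 51*c - 36*s^2 + s*(-76*c - 17) + 35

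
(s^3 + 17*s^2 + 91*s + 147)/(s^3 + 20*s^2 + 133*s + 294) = (s + 3)/(s + 6)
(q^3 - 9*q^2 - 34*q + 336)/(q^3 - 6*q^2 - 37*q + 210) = (q - 8)/(q - 5)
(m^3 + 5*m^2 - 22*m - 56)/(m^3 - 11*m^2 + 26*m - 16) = (m^3 + 5*m^2 - 22*m - 56)/(m^3 - 11*m^2 + 26*m - 16)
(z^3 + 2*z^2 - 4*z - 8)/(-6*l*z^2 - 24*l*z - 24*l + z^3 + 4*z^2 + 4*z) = (z - 2)/(-6*l + z)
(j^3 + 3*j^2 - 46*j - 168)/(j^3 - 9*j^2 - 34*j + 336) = (j + 4)/(j - 8)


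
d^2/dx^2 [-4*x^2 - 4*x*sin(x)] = 4*x*sin(x) - 8*cos(x) - 8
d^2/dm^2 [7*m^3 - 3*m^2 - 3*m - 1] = 42*m - 6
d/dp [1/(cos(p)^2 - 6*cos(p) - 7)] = 2*(cos(p) - 3)*sin(p)/(sin(p)^2 + 6*cos(p) + 6)^2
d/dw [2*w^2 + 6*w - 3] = 4*w + 6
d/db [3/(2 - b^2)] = 6*b/(b^2 - 2)^2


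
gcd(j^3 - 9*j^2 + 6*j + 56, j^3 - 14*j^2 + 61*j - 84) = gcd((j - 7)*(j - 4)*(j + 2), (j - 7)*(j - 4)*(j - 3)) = j^2 - 11*j + 28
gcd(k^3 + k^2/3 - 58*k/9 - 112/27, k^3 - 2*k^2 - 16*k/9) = k^2 - 2*k - 16/9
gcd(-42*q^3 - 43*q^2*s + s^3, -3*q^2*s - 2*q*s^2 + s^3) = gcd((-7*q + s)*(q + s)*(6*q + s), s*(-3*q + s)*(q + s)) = q + s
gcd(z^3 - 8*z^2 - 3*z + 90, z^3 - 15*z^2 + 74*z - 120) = z^2 - 11*z + 30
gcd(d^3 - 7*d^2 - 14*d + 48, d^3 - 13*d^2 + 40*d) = d - 8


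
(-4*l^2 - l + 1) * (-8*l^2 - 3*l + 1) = 32*l^4 + 20*l^3 - 9*l^2 - 4*l + 1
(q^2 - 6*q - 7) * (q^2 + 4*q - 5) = q^4 - 2*q^3 - 36*q^2 + 2*q + 35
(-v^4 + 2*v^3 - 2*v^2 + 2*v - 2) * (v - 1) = -v^5 + 3*v^4 - 4*v^3 + 4*v^2 - 4*v + 2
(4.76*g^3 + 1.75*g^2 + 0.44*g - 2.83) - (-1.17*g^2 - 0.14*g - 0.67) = 4.76*g^3 + 2.92*g^2 + 0.58*g - 2.16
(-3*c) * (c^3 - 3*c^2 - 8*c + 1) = -3*c^4 + 9*c^3 + 24*c^2 - 3*c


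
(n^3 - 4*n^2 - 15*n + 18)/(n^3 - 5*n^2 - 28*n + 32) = (n^2 - 3*n - 18)/(n^2 - 4*n - 32)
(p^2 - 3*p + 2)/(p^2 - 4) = (p - 1)/(p + 2)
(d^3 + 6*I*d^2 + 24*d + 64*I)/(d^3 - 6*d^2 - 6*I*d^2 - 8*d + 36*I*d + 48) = (d^2 + 10*I*d - 16)/(d^2 - 2*d*(3 + I) + 12*I)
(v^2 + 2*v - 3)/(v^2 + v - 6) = (v - 1)/(v - 2)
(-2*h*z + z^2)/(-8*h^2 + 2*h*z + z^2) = z/(4*h + z)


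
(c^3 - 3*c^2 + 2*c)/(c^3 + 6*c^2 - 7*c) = (c - 2)/(c + 7)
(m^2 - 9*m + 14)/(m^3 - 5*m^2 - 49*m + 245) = (m - 2)/(m^2 + 2*m - 35)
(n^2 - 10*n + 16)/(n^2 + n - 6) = (n - 8)/(n + 3)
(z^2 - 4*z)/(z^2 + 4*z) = (z - 4)/(z + 4)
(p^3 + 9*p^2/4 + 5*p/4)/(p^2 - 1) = p*(4*p + 5)/(4*(p - 1))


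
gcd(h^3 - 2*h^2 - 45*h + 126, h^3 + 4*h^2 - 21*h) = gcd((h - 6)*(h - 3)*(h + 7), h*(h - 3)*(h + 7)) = h^2 + 4*h - 21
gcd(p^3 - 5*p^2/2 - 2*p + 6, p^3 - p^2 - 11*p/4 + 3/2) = p^2 - p/2 - 3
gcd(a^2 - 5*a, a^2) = a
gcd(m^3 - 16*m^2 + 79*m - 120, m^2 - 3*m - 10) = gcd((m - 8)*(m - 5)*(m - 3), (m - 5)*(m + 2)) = m - 5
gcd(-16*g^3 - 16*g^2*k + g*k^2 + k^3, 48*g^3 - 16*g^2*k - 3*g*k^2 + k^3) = 16*g^2 - k^2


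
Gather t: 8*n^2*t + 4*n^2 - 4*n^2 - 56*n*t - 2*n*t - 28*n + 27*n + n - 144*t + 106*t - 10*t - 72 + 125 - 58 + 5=t*(8*n^2 - 58*n - 48)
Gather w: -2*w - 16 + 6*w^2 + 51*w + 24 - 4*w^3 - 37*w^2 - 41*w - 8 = -4*w^3 - 31*w^2 + 8*w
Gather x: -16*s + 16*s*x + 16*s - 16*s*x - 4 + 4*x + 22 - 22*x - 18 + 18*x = 0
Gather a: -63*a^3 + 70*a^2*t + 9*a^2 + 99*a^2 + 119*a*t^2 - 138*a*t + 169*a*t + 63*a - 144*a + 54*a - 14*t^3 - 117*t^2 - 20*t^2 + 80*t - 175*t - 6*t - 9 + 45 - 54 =-63*a^3 + a^2*(70*t + 108) + a*(119*t^2 + 31*t - 27) - 14*t^3 - 137*t^2 - 101*t - 18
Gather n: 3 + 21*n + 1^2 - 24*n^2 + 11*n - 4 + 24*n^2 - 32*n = 0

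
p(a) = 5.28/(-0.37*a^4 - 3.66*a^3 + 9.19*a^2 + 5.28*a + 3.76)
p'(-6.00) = 0.00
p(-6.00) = 0.01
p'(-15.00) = -0.00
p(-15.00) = -0.00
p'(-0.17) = -0.98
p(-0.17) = 1.68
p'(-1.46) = 0.33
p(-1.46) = 0.21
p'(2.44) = 7.54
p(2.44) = 1.04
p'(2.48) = 16.40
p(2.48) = 1.49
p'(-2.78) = 0.04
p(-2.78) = 0.05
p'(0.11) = -1.91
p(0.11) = 1.19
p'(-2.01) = 0.12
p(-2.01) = 0.10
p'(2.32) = 1.91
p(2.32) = 0.58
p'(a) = 5.28*(1.48*a^3 + 10.98*a^2 - 18.38*a - 5.28)/(-0.37*a^4 - 3.66*a^3 + 9.19*a^2 + 5.28*a + 3.76)^2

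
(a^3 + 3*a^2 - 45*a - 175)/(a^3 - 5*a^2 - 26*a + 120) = (a^2 - 2*a - 35)/(a^2 - 10*a + 24)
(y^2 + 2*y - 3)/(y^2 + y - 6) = (y - 1)/(y - 2)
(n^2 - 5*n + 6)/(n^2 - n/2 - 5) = 2*(-n^2 + 5*n - 6)/(-2*n^2 + n + 10)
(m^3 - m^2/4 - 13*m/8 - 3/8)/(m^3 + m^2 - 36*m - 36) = (8*m^2 - 10*m - 3)/(8*(m^2 - 36))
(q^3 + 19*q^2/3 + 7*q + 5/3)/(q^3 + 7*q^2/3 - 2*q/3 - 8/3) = (3*q^3 + 19*q^2 + 21*q + 5)/(3*q^3 + 7*q^2 - 2*q - 8)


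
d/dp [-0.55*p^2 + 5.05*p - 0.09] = 5.05 - 1.1*p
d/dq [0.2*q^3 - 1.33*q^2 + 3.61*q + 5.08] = 0.6*q^2 - 2.66*q + 3.61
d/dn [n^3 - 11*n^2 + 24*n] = 3*n^2 - 22*n + 24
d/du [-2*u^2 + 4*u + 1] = 4 - 4*u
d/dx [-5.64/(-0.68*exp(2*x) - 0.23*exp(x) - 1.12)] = (-7.6704*exp(x) - 1.2972)*exp(x)/(0.68*exp(2*x) + 0.23*exp(x) + 1.12)^2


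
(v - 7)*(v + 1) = v^2 - 6*v - 7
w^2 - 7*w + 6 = (w - 6)*(w - 1)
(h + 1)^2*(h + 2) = h^3 + 4*h^2 + 5*h + 2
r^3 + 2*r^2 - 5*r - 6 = (r - 2)*(r + 1)*(r + 3)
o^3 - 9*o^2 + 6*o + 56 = (o - 7)*(o - 4)*(o + 2)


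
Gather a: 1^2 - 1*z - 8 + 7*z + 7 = 6*z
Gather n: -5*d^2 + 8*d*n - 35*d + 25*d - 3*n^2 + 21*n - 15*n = -5*d^2 - 10*d - 3*n^2 + n*(8*d + 6)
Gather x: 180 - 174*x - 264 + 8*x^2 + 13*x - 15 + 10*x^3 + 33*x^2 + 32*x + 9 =10*x^3 + 41*x^2 - 129*x - 90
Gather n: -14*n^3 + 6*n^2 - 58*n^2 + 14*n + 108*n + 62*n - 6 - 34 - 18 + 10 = -14*n^3 - 52*n^2 + 184*n - 48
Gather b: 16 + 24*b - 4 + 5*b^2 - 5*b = 5*b^2 + 19*b + 12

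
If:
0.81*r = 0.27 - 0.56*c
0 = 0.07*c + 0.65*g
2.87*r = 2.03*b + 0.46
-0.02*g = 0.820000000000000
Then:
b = -371.88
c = 380.71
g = -41.00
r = -262.88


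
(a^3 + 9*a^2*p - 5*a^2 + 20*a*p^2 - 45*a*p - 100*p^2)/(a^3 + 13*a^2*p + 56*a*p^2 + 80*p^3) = (a - 5)/(a + 4*p)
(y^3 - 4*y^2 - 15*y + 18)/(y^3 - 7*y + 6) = (y - 6)/(y - 2)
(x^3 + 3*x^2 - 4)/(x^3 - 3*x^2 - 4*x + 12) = (x^2 + x - 2)/(x^2 - 5*x + 6)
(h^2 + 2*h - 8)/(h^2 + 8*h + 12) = (h^2 + 2*h - 8)/(h^2 + 8*h + 12)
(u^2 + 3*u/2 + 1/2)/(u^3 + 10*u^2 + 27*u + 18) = (u + 1/2)/(u^2 + 9*u + 18)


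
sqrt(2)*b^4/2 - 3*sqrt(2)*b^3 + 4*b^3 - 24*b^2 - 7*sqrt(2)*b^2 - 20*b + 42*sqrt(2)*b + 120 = (b - 6)*(b - 2*sqrt(2))*(b + 5*sqrt(2))*(sqrt(2)*b/2 + 1)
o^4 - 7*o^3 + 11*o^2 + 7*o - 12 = (o - 4)*(o - 3)*(o - 1)*(o + 1)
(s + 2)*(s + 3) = s^2 + 5*s + 6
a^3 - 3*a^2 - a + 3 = (a - 3)*(a - 1)*(a + 1)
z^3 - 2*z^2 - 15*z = z*(z - 5)*(z + 3)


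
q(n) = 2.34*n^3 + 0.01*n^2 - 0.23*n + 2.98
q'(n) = 7.02*n^2 + 0.02*n - 0.23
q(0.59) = 3.33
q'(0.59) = 2.23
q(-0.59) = 2.64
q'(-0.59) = 2.20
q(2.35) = 32.86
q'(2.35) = 38.58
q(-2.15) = -19.74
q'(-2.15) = 32.18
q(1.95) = 19.92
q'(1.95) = 26.50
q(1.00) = 5.10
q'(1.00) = 6.81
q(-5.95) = -488.21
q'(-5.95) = 248.18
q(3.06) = 69.42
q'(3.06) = 65.56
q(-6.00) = -500.72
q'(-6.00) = 252.37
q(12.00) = 4045.18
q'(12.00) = 1010.89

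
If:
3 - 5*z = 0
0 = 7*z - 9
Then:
No Solution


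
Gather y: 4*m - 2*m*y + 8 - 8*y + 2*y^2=4*m + 2*y^2 + y*(-2*m - 8) + 8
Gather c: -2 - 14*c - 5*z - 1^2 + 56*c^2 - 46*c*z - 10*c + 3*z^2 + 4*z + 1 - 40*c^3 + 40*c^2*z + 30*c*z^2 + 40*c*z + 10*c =-40*c^3 + c^2*(40*z + 56) + c*(30*z^2 - 6*z - 14) + 3*z^2 - z - 2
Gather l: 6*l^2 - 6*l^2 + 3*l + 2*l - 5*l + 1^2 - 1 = 0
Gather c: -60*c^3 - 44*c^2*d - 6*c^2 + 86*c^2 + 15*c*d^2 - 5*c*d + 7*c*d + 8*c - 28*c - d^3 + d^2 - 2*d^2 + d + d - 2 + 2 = -60*c^3 + c^2*(80 - 44*d) + c*(15*d^2 + 2*d - 20) - d^3 - d^2 + 2*d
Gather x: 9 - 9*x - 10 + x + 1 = -8*x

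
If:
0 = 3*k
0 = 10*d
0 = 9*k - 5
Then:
No Solution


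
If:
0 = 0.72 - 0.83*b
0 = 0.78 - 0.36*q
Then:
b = 0.87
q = 2.17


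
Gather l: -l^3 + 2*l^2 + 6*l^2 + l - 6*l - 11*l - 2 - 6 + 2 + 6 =-l^3 + 8*l^2 - 16*l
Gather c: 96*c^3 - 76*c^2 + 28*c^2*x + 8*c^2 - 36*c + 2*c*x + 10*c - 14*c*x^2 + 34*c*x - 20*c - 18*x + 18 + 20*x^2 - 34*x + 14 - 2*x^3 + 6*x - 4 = 96*c^3 + c^2*(28*x - 68) + c*(-14*x^2 + 36*x - 46) - 2*x^3 + 20*x^2 - 46*x + 28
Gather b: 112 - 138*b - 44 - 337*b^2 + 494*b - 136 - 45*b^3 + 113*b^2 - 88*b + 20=-45*b^3 - 224*b^2 + 268*b - 48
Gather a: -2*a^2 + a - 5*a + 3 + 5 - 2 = -2*a^2 - 4*a + 6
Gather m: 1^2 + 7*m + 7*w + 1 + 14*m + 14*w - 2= 21*m + 21*w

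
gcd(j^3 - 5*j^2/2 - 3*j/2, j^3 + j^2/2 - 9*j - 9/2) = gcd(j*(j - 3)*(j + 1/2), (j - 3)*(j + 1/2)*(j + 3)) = j^2 - 5*j/2 - 3/2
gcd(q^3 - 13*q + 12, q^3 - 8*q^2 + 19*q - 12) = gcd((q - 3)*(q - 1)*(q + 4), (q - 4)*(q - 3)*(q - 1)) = q^2 - 4*q + 3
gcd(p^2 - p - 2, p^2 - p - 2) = p^2 - p - 2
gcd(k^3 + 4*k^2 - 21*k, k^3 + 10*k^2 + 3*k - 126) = k^2 + 4*k - 21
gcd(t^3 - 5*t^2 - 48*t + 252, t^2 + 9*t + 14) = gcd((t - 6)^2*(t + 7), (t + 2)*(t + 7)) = t + 7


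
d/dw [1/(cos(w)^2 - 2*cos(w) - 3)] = 2*(cos(w) - 1)*sin(w)/(sin(w)^2 + 2*cos(w) + 2)^2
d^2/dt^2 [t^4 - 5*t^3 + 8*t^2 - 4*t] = 12*t^2 - 30*t + 16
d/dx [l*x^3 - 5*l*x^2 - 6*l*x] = l*(3*x^2 - 10*x - 6)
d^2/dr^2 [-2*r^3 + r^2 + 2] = 2 - 12*r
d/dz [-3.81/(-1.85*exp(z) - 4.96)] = -7.0485*exp(z)/(1.85*exp(z) + 4.96)^2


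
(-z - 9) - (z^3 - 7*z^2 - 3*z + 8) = -z^3 + 7*z^2 + 2*z - 17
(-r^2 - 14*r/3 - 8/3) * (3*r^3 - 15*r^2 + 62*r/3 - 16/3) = -3*r^5 + r^4 + 124*r^3/3 - 460*r^2/9 - 272*r/9 + 128/9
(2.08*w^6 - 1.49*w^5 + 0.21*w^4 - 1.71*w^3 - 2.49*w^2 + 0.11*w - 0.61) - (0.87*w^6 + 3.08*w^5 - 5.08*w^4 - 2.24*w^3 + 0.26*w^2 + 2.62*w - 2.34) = 1.21*w^6 - 4.57*w^5 + 5.29*w^4 + 0.53*w^3 - 2.75*w^2 - 2.51*w + 1.73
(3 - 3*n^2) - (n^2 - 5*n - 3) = -4*n^2 + 5*n + 6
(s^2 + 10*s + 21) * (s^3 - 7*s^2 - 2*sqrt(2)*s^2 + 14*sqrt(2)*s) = s^5 - 2*sqrt(2)*s^4 + 3*s^4 - 49*s^3 - 6*sqrt(2)*s^3 - 147*s^2 + 98*sqrt(2)*s^2 + 294*sqrt(2)*s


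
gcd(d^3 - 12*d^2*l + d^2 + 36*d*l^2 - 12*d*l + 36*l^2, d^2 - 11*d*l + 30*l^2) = d - 6*l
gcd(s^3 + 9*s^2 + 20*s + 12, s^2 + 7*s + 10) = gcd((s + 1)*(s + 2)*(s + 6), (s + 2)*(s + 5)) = s + 2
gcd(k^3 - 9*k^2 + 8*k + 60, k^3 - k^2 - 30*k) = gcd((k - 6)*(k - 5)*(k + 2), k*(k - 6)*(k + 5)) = k - 6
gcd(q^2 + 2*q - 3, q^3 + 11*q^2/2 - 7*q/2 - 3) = q - 1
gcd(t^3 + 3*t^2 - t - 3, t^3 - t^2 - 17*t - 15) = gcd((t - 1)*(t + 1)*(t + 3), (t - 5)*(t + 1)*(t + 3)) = t^2 + 4*t + 3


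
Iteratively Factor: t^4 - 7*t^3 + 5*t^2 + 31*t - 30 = (t - 3)*(t^3 - 4*t^2 - 7*t + 10) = (t - 5)*(t - 3)*(t^2 + t - 2) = (t - 5)*(t - 3)*(t + 2)*(t - 1)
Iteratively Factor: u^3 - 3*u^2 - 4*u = (u + 1)*(u^2 - 4*u) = (u - 4)*(u + 1)*(u)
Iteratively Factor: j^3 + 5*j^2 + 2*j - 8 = (j + 2)*(j^2 + 3*j - 4) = (j + 2)*(j + 4)*(j - 1)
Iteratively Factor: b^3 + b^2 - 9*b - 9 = (b + 1)*(b^2 - 9) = (b - 3)*(b + 1)*(b + 3)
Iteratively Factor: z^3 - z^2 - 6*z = (z)*(z^2 - z - 6) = z*(z + 2)*(z - 3)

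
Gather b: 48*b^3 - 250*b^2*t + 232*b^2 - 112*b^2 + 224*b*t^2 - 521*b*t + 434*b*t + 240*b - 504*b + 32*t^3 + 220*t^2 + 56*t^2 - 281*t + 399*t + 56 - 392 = 48*b^3 + b^2*(120 - 250*t) + b*(224*t^2 - 87*t - 264) + 32*t^3 + 276*t^2 + 118*t - 336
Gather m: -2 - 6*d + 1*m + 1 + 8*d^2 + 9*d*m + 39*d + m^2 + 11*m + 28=8*d^2 + 33*d + m^2 + m*(9*d + 12) + 27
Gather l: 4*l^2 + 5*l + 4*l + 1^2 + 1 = 4*l^2 + 9*l + 2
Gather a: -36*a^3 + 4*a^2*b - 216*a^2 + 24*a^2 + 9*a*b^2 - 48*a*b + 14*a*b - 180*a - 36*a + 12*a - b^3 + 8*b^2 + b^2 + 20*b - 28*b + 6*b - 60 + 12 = -36*a^3 + a^2*(4*b - 192) + a*(9*b^2 - 34*b - 204) - b^3 + 9*b^2 - 2*b - 48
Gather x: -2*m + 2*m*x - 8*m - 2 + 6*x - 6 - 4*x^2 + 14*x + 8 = -10*m - 4*x^2 + x*(2*m + 20)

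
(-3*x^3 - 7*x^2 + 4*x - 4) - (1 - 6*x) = -3*x^3 - 7*x^2 + 10*x - 5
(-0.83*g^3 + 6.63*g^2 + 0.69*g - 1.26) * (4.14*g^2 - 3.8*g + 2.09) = -3.4362*g^5 + 30.6022*g^4 - 24.0721*g^3 + 6.0183*g^2 + 6.2301*g - 2.6334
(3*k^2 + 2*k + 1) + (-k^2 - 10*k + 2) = 2*k^2 - 8*k + 3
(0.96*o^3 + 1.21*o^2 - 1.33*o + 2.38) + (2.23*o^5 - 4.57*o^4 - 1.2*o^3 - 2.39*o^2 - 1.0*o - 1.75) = 2.23*o^5 - 4.57*o^4 - 0.24*o^3 - 1.18*o^2 - 2.33*o + 0.63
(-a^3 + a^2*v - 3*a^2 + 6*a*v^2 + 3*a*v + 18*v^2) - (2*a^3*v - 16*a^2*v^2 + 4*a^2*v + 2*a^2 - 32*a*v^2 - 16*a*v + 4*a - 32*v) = -2*a^3*v - a^3 + 16*a^2*v^2 - 3*a^2*v - 5*a^2 + 38*a*v^2 + 19*a*v - 4*a + 18*v^2 + 32*v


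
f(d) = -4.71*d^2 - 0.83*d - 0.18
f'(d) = -9.42*d - 0.83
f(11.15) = -594.99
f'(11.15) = -105.86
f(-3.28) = -48.13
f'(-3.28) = 30.07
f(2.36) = -28.37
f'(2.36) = -23.06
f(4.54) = -101.03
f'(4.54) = -43.60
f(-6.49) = -193.18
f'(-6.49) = 60.31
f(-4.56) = -94.33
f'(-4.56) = 42.13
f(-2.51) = -27.77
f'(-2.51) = 22.81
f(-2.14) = -19.97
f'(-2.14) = 19.33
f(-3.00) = -40.08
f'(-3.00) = 27.43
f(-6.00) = -164.76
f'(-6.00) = 55.69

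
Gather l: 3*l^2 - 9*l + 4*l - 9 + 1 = 3*l^2 - 5*l - 8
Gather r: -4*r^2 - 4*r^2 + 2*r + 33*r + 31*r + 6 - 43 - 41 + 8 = -8*r^2 + 66*r - 70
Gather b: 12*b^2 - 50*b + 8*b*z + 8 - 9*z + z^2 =12*b^2 + b*(8*z - 50) + z^2 - 9*z + 8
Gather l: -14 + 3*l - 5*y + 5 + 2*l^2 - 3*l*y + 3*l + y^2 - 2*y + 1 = 2*l^2 + l*(6 - 3*y) + y^2 - 7*y - 8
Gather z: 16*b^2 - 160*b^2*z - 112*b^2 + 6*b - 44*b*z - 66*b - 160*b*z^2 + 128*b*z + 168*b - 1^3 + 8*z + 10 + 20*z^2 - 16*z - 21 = -96*b^2 + 108*b + z^2*(20 - 160*b) + z*(-160*b^2 + 84*b - 8) - 12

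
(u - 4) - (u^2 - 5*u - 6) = -u^2 + 6*u + 2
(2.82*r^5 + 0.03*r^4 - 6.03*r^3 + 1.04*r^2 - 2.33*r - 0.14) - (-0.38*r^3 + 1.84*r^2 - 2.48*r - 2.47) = 2.82*r^5 + 0.03*r^4 - 5.65*r^3 - 0.8*r^2 + 0.15*r + 2.33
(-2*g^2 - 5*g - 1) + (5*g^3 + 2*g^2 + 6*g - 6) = 5*g^3 + g - 7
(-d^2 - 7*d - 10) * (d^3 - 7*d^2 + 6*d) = -d^5 + 33*d^3 + 28*d^2 - 60*d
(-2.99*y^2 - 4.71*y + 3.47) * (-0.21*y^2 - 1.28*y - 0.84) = 0.6279*y^4 + 4.8163*y^3 + 7.8117*y^2 - 0.4852*y - 2.9148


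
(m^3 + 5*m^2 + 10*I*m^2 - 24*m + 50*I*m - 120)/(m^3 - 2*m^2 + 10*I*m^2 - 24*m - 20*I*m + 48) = (m + 5)/(m - 2)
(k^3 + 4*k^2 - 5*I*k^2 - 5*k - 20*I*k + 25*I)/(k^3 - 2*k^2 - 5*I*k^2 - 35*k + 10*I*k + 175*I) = (k - 1)/(k - 7)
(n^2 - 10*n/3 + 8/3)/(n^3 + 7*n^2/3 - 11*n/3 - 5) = (3*n^2 - 10*n + 8)/(3*n^3 + 7*n^2 - 11*n - 15)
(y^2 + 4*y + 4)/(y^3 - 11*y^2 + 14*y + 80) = (y + 2)/(y^2 - 13*y + 40)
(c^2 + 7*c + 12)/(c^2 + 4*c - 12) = (c^2 + 7*c + 12)/(c^2 + 4*c - 12)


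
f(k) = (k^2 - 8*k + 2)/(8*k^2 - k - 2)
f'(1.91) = 0.28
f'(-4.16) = 0.06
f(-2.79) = 0.51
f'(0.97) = 2.04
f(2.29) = -0.29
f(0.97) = -1.06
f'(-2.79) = 0.15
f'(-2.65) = 0.17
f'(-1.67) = 0.53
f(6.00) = -0.04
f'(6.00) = 0.03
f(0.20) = -0.23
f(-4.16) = 0.37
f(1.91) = -0.38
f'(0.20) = 3.77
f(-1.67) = 0.83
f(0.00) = -1.00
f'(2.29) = 0.19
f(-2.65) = 0.53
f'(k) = (1 - 16*k)*(k^2 - 8*k + 2)/(8*k^2 - k - 2)^2 + (2*k - 8)/(8*k^2 - k - 2) = 9*(7*k^2 - 4*k + 2)/(64*k^4 - 16*k^3 - 31*k^2 + 4*k + 4)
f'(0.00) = 4.50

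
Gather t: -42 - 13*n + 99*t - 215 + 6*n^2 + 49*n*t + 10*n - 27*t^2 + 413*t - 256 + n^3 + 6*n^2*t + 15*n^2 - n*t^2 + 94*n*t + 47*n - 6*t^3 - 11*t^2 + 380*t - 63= n^3 + 21*n^2 + 44*n - 6*t^3 + t^2*(-n - 38) + t*(6*n^2 + 143*n + 892) - 576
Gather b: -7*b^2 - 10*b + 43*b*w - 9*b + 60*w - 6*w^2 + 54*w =-7*b^2 + b*(43*w - 19) - 6*w^2 + 114*w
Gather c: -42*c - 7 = -42*c - 7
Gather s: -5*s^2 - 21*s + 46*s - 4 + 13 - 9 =-5*s^2 + 25*s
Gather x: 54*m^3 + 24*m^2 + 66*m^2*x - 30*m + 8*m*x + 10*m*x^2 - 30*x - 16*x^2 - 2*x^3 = 54*m^3 + 24*m^2 - 30*m - 2*x^3 + x^2*(10*m - 16) + x*(66*m^2 + 8*m - 30)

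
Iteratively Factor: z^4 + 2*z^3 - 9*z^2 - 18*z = (z)*(z^3 + 2*z^2 - 9*z - 18) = z*(z - 3)*(z^2 + 5*z + 6) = z*(z - 3)*(z + 3)*(z + 2)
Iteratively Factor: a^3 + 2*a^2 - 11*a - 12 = (a + 1)*(a^2 + a - 12) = (a - 3)*(a + 1)*(a + 4)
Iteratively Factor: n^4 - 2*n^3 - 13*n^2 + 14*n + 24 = (n + 1)*(n^3 - 3*n^2 - 10*n + 24) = (n - 4)*(n + 1)*(n^2 + n - 6) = (n - 4)*(n + 1)*(n + 3)*(n - 2)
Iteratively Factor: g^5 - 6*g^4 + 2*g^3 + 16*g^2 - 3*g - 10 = (g + 1)*(g^4 - 7*g^3 + 9*g^2 + 7*g - 10) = (g - 5)*(g + 1)*(g^3 - 2*g^2 - g + 2) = (g - 5)*(g - 1)*(g + 1)*(g^2 - g - 2) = (g - 5)*(g - 1)*(g + 1)^2*(g - 2)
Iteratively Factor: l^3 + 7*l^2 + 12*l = (l)*(l^2 + 7*l + 12) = l*(l + 4)*(l + 3)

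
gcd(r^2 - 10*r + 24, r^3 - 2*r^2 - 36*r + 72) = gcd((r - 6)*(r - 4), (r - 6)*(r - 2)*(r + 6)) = r - 6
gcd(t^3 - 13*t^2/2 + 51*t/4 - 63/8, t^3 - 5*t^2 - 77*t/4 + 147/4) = t - 3/2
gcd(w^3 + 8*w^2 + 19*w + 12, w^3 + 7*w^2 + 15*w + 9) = w^2 + 4*w + 3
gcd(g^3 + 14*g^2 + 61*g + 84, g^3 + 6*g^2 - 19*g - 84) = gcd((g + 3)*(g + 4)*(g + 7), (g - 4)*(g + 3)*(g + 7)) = g^2 + 10*g + 21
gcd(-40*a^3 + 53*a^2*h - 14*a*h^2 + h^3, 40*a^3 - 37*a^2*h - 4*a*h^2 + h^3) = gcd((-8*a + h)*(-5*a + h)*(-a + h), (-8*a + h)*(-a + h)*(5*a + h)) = 8*a^2 - 9*a*h + h^2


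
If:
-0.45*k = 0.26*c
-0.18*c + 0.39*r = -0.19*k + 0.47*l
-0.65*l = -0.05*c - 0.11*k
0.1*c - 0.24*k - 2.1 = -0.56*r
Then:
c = 3.28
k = -1.89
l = -0.07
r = 2.35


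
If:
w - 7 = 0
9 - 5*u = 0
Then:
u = 9/5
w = 7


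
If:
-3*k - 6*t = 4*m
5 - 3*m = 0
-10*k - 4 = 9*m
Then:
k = -19/10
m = 5/3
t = -29/180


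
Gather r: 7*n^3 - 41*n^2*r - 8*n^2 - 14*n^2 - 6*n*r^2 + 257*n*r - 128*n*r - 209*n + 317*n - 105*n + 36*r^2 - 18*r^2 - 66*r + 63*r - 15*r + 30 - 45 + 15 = 7*n^3 - 22*n^2 + 3*n + r^2*(18 - 6*n) + r*(-41*n^2 + 129*n - 18)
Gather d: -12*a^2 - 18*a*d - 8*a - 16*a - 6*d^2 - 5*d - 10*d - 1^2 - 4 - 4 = -12*a^2 - 24*a - 6*d^2 + d*(-18*a - 15) - 9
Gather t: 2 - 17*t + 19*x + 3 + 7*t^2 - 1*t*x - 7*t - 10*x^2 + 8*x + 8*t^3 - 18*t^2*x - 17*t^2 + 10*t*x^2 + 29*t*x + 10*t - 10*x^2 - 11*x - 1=8*t^3 + t^2*(-18*x - 10) + t*(10*x^2 + 28*x - 14) - 20*x^2 + 16*x + 4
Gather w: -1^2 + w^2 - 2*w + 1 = w^2 - 2*w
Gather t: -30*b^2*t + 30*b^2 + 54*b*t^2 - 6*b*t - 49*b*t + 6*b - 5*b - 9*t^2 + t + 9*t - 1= 30*b^2 + b + t^2*(54*b - 9) + t*(-30*b^2 - 55*b + 10) - 1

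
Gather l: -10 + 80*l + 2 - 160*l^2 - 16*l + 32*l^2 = -128*l^2 + 64*l - 8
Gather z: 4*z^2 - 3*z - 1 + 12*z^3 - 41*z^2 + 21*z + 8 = 12*z^3 - 37*z^2 + 18*z + 7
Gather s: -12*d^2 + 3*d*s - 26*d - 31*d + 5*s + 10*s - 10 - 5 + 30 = -12*d^2 - 57*d + s*(3*d + 15) + 15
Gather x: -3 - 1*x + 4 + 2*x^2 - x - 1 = 2*x^2 - 2*x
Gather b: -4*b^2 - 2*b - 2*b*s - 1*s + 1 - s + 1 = -4*b^2 + b*(-2*s - 2) - 2*s + 2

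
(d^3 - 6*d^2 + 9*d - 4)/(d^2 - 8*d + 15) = (d^3 - 6*d^2 + 9*d - 4)/(d^2 - 8*d + 15)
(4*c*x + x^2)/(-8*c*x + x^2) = (4*c + x)/(-8*c + x)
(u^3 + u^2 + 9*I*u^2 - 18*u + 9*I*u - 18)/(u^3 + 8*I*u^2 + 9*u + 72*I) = (u^2 + u*(1 + 6*I) + 6*I)/(u^2 + 5*I*u + 24)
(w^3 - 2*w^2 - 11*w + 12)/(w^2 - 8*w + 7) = (w^2 - w - 12)/(w - 7)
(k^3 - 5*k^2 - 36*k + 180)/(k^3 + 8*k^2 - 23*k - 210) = (k - 6)/(k + 7)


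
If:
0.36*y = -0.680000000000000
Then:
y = -1.89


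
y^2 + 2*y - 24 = (y - 4)*(y + 6)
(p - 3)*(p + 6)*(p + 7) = p^3 + 10*p^2 + 3*p - 126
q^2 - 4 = (q - 2)*(q + 2)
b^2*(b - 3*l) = b^3 - 3*b^2*l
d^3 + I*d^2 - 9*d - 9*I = (d - 3)*(d + 3)*(d + I)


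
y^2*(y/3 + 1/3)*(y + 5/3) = y^4/3 + 8*y^3/9 + 5*y^2/9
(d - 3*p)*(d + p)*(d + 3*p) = d^3 + d^2*p - 9*d*p^2 - 9*p^3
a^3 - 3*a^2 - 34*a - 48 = (a - 8)*(a + 2)*(a + 3)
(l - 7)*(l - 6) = l^2 - 13*l + 42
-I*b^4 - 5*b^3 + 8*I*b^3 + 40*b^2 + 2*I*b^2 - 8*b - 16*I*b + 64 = (b - 8)*(b - 4*I)*(b - 2*I)*(-I*b + 1)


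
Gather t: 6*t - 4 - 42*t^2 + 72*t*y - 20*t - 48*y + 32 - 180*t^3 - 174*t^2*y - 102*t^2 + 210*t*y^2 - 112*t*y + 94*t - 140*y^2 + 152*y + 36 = -180*t^3 + t^2*(-174*y - 144) + t*(210*y^2 - 40*y + 80) - 140*y^2 + 104*y + 64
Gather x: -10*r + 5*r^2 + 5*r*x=5*r^2 + 5*r*x - 10*r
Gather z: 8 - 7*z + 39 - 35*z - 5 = 42 - 42*z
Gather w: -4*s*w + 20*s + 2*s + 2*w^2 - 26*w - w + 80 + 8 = 22*s + 2*w^2 + w*(-4*s - 27) + 88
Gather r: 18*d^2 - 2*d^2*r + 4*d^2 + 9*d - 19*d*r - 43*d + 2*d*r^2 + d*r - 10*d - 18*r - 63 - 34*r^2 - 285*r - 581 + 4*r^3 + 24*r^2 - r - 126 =22*d^2 - 44*d + 4*r^3 + r^2*(2*d - 10) + r*(-2*d^2 - 18*d - 304) - 770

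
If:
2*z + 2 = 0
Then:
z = -1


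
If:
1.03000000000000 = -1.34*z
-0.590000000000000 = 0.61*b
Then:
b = -0.97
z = -0.77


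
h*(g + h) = g*h + h^2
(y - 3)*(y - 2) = y^2 - 5*y + 6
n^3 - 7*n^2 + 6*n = n*(n - 6)*(n - 1)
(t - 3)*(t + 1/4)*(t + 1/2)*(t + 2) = t^4 - t^3/4 - 53*t^2/8 - 37*t/8 - 3/4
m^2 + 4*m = m*(m + 4)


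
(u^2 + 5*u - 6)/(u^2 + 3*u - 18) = (u - 1)/(u - 3)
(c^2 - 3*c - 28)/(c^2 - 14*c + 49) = (c + 4)/(c - 7)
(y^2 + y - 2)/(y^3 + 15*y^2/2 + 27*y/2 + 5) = 2*(y - 1)/(2*y^2 + 11*y + 5)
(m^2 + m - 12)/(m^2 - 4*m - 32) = (m - 3)/(m - 8)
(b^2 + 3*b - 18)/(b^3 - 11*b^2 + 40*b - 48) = (b + 6)/(b^2 - 8*b + 16)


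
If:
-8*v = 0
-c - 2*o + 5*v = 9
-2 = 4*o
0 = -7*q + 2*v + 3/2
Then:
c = -8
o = -1/2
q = 3/14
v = 0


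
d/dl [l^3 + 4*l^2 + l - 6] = 3*l^2 + 8*l + 1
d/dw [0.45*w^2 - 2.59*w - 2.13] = 0.9*w - 2.59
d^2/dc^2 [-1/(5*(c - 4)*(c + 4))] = 2*(-3*c^2 - 16)/(5*(c^6 - 48*c^4 + 768*c^2 - 4096))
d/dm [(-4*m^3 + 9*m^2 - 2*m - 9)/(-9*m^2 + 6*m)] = 2*(6*m^4 - 8*m^3 + 6*m^2 - 27*m + 9)/(3*m^2*(9*m^2 - 12*m + 4))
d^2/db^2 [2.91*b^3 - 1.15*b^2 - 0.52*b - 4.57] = 17.46*b - 2.3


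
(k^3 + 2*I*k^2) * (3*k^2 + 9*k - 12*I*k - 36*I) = 3*k^5 + 9*k^4 - 6*I*k^4 + 24*k^3 - 18*I*k^3 + 72*k^2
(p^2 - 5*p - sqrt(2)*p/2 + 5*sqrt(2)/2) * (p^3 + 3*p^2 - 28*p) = p^5 - 2*p^4 - sqrt(2)*p^4/2 - 43*p^3 + sqrt(2)*p^3 + 43*sqrt(2)*p^2/2 + 140*p^2 - 70*sqrt(2)*p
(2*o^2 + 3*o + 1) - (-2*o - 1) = 2*o^2 + 5*o + 2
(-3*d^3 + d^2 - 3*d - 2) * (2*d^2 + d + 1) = -6*d^5 - d^4 - 8*d^3 - 6*d^2 - 5*d - 2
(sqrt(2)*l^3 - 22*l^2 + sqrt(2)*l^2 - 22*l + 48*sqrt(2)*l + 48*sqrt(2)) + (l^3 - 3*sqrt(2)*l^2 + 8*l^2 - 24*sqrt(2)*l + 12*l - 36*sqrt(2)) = l^3 + sqrt(2)*l^3 - 14*l^2 - 2*sqrt(2)*l^2 - 10*l + 24*sqrt(2)*l + 12*sqrt(2)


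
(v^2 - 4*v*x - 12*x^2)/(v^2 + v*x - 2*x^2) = (-v + 6*x)/(-v + x)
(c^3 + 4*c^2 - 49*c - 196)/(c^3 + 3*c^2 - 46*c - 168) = (c + 7)/(c + 6)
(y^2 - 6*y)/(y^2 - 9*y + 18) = y/(y - 3)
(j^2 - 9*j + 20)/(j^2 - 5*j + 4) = (j - 5)/(j - 1)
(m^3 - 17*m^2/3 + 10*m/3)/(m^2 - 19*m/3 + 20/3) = m*(3*m - 2)/(3*m - 4)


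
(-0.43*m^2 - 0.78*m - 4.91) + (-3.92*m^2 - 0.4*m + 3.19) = -4.35*m^2 - 1.18*m - 1.72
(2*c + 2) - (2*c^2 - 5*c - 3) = -2*c^2 + 7*c + 5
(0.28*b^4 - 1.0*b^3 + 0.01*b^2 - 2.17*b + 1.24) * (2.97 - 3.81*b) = -1.0668*b^5 + 4.6416*b^4 - 3.0081*b^3 + 8.2974*b^2 - 11.1693*b + 3.6828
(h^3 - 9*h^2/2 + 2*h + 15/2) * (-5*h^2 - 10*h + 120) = -5*h^5 + 25*h^4/2 + 155*h^3 - 1195*h^2/2 + 165*h + 900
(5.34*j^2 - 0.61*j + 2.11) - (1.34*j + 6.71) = 5.34*j^2 - 1.95*j - 4.6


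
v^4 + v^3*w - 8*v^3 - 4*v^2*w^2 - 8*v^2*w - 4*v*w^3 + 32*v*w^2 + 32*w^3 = (v - 8)*(v - 2*w)*(v + w)*(v + 2*w)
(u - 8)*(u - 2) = u^2 - 10*u + 16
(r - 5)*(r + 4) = r^2 - r - 20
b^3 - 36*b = b*(b - 6)*(b + 6)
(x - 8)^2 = x^2 - 16*x + 64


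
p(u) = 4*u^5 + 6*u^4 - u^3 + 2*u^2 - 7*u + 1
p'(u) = 20*u^4 + 24*u^3 - 3*u^2 + 4*u - 7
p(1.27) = 22.11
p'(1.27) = 94.43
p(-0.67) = 7.56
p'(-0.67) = -14.21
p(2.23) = 353.21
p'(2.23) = 747.75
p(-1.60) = 18.79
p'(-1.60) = 11.69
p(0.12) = 0.19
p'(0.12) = -6.52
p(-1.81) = 12.84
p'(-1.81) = 48.27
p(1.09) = 9.08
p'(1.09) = 53.11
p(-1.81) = 12.84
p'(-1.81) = 48.27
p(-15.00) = -2729819.00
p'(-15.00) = 930758.00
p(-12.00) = -868811.00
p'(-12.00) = 372761.00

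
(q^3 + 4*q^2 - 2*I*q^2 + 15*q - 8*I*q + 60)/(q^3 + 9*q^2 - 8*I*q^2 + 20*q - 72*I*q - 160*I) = (q^2 - 2*I*q + 15)/(q^2 + q*(5 - 8*I) - 40*I)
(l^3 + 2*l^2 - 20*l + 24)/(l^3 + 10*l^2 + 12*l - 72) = (l - 2)/(l + 6)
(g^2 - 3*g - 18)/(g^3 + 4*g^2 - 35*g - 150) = (g + 3)/(g^2 + 10*g + 25)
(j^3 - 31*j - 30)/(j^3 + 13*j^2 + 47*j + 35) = (j - 6)/(j + 7)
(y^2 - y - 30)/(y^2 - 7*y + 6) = (y + 5)/(y - 1)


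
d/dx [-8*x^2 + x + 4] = 1 - 16*x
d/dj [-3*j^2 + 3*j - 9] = 3 - 6*j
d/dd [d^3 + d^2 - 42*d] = 3*d^2 + 2*d - 42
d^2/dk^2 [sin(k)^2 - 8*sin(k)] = 8*sin(k) + 2*cos(2*k)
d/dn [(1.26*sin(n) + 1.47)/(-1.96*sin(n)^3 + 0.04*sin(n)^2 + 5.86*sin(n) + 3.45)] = (4.9392*sin(n)^3 + 8.5932*sin(n)^2 - 0.1176*sin(n) - 4.2672)*cos(n)/(3.8416*sin(n)^6 - 0.1568*sin(n)^5 - 22.9696*sin(n)^4 - 13.0552*sin(n)^3 + 34.6156*sin(n)^2 + 40.434*sin(n) + 11.9025)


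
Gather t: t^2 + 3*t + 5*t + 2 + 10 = t^2 + 8*t + 12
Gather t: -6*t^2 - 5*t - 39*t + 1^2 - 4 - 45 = -6*t^2 - 44*t - 48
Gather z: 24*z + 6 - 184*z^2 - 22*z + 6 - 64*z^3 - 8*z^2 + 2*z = -64*z^3 - 192*z^2 + 4*z + 12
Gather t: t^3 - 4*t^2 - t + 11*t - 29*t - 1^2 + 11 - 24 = t^3 - 4*t^2 - 19*t - 14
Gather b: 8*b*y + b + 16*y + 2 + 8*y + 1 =b*(8*y + 1) + 24*y + 3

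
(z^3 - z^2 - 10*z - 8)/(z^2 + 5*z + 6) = (z^2 - 3*z - 4)/(z + 3)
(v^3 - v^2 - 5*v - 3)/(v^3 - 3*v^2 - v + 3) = (v + 1)/(v - 1)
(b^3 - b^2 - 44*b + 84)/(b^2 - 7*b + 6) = (b^2 + 5*b - 14)/(b - 1)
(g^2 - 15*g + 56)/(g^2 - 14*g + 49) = (g - 8)/(g - 7)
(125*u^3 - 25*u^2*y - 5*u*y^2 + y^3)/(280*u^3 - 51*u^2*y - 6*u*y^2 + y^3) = (-25*u^2 + y^2)/(-56*u^2 - u*y + y^2)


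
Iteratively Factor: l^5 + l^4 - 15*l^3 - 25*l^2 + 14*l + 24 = (l + 2)*(l^4 - l^3 - 13*l^2 + l + 12) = (l - 1)*(l + 2)*(l^3 - 13*l - 12) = (l - 1)*(l + 2)*(l + 3)*(l^2 - 3*l - 4) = (l - 1)*(l + 1)*(l + 2)*(l + 3)*(l - 4)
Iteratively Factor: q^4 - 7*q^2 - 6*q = (q)*(q^3 - 7*q - 6) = q*(q - 3)*(q^2 + 3*q + 2) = q*(q - 3)*(q + 1)*(q + 2)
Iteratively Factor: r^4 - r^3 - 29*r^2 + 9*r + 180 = (r - 5)*(r^3 + 4*r^2 - 9*r - 36) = (r - 5)*(r + 3)*(r^2 + r - 12) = (r - 5)*(r + 3)*(r + 4)*(r - 3)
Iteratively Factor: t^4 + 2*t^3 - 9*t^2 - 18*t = (t + 2)*(t^3 - 9*t) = (t - 3)*(t + 2)*(t^2 + 3*t) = (t - 3)*(t + 2)*(t + 3)*(t)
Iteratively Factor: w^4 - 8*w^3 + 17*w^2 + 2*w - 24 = (w - 2)*(w^3 - 6*w^2 + 5*w + 12) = (w - 3)*(w - 2)*(w^2 - 3*w - 4) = (w - 4)*(w - 3)*(w - 2)*(w + 1)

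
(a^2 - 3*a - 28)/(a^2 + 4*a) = (a - 7)/a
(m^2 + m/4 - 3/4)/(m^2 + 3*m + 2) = (m - 3/4)/(m + 2)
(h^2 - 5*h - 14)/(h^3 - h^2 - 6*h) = (h - 7)/(h*(h - 3))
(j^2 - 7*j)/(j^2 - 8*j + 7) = j/(j - 1)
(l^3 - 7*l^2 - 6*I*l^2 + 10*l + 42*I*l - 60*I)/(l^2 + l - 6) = (l^2 - l*(5 + 6*I) + 30*I)/(l + 3)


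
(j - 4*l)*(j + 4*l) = j^2 - 16*l^2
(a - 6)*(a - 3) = a^2 - 9*a + 18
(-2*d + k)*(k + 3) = -2*d*k - 6*d + k^2 + 3*k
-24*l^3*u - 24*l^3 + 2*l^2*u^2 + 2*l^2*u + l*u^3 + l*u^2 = (-4*l + u)*(6*l + u)*(l*u + l)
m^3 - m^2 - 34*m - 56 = (m - 7)*(m + 2)*(m + 4)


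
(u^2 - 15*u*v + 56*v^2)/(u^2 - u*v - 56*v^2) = (u - 7*v)/(u + 7*v)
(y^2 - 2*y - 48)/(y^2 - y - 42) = (y - 8)/(y - 7)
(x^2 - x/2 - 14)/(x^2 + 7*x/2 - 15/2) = (2*x^2 - x - 28)/(2*x^2 + 7*x - 15)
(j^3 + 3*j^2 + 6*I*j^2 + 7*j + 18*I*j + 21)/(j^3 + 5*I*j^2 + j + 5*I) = (j^2 + j*(3 + 7*I) + 21*I)/(j^2 + 6*I*j - 5)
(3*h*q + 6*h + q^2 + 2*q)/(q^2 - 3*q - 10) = (3*h + q)/(q - 5)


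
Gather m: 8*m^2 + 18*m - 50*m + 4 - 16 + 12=8*m^2 - 32*m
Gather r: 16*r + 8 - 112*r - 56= -96*r - 48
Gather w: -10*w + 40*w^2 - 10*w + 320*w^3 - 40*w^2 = 320*w^3 - 20*w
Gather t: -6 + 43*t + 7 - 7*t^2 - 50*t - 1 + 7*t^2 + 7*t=0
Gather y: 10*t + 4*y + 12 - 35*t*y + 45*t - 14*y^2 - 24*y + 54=55*t - 14*y^2 + y*(-35*t - 20) + 66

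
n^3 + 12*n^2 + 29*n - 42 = (n - 1)*(n + 6)*(n + 7)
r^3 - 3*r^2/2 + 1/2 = (r - 1)^2*(r + 1/2)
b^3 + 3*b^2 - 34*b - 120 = (b - 6)*(b + 4)*(b + 5)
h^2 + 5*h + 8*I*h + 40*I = (h + 5)*(h + 8*I)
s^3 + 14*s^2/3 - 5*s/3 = s*(s - 1/3)*(s + 5)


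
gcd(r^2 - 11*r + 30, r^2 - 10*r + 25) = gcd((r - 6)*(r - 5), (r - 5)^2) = r - 5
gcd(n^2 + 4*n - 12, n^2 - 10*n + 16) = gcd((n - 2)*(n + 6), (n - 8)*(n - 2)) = n - 2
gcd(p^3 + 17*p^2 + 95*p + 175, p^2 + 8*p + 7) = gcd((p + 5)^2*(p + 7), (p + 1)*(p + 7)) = p + 7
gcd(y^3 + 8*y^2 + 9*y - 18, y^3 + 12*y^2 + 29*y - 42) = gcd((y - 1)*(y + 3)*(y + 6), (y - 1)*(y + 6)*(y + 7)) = y^2 + 5*y - 6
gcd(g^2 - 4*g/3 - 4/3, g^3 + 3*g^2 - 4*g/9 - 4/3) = g + 2/3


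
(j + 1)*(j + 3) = j^2 + 4*j + 3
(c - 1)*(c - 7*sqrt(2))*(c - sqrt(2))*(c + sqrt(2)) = c^4 - 7*sqrt(2)*c^3 - c^3 - 2*c^2 + 7*sqrt(2)*c^2 + 2*c + 14*sqrt(2)*c - 14*sqrt(2)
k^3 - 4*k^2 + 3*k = k*(k - 3)*(k - 1)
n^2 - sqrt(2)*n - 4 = (n - 2*sqrt(2))*(n + sqrt(2))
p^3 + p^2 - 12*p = p*(p - 3)*(p + 4)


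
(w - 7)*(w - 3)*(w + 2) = w^3 - 8*w^2 + w + 42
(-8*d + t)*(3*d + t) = -24*d^2 - 5*d*t + t^2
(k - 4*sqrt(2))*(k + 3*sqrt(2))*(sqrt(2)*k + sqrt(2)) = sqrt(2)*k^3 - 2*k^2 + sqrt(2)*k^2 - 24*sqrt(2)*k - 2*k - 24*sqrt(2)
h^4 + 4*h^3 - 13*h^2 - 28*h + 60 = (h - 2)^2*(h + 3)*(h + 5)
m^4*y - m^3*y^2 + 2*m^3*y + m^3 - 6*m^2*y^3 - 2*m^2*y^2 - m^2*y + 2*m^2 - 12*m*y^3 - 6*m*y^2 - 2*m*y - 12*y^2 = (m + 2)*(m - 3*y)*(m + 2*y)*(m*y + 1)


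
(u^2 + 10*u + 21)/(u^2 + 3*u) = (u + 7)/u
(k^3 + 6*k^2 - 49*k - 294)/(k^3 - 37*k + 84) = (k^2 - k - 42)/(k^2 - 7*k + 12)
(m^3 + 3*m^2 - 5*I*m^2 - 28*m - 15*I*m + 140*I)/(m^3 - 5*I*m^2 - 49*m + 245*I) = (m - 4)/(m - 7)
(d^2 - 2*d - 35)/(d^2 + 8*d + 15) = (d - 7)/(d + 3)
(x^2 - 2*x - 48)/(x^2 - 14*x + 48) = (x + 6)/(x - 6)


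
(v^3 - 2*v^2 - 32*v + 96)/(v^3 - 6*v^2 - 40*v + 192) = (v - 4)/(v - 8)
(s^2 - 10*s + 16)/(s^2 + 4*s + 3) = (s^2 - 10*s + 16)/(s^2 + 4*s + 3)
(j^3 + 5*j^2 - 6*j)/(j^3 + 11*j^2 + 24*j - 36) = j/(j + 6)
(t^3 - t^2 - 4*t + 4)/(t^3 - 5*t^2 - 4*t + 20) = (t - 1)/(t - 5)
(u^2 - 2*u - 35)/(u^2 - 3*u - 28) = (u + 5)/(u + 4)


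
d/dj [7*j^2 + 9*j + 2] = 14*j + 9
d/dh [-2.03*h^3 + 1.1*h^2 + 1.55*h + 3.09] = -6.09*h^2 + 2.2*h + 1.55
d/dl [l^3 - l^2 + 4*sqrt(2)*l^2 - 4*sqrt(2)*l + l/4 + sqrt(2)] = 3*l^2 - 2*l + 8*sqrt(2)*l - 4*sqrt(2) + 1/4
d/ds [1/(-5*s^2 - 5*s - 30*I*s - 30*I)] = (2*s + 1 + 6*I)/(5*(s^2 + s + 6*I*s + 6*I)^2)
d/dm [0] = 0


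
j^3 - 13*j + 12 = (j - 3)*(j - 1)*(j + 4)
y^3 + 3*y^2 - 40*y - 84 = (y - 6)*(y + 2)*(y + 7)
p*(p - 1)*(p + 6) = p^3 + 5*p^2 - 6*p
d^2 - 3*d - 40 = (d - 8)*(d + 5)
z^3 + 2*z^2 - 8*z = z*(z - 2)*(z + 4)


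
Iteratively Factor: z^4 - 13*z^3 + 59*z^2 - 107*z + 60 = (z - 5)*(z^3 - 8*z^2 + 19*z - 12) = (z - 5)*(z - 3)*(z^2 - 5*z + 4) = (z - 5)*(z - 3)*(z - 1)*(z - 4)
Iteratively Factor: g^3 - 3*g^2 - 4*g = (g + 1)*(g^2 - 4*g) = g*(g + 1)*(g - 4)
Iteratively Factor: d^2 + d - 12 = (d - 3)*(d + 4)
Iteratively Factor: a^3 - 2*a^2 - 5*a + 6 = (a + 2)*(a^2 - 4*a + 3) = (a - 1)*(a + 2)*(a - 3)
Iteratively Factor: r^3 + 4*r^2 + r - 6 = (r + 2)*(r^2 + 2*r - 3) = (r + 2)*(r + 3)*(r - 1)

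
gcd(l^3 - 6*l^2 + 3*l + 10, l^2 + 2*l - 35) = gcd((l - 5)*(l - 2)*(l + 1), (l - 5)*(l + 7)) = l - 5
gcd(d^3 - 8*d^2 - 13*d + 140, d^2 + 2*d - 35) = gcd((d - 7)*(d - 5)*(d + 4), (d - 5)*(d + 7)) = d - 5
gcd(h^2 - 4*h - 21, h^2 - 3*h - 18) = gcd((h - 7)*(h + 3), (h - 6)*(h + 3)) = h + 3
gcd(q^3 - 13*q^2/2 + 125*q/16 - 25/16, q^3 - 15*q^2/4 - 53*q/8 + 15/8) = q^2 - 21*q/4 + 5/4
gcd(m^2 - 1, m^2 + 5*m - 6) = m - 1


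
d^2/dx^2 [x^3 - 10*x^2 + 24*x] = 6*x - 20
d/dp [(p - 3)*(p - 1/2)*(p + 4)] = 3*p^2 + p - 25/2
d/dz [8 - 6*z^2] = -12*z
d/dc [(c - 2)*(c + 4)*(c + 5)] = 3*c^2 + 14*c + 2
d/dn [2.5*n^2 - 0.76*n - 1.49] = 5.0*n - 0.76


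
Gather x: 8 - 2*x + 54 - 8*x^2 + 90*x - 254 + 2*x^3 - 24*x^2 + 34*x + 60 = 2*x^3 - 32*x^2 + 122*x - 132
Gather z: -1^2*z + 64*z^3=64*z^3 - z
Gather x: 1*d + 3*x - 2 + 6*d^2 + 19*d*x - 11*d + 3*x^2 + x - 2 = 6*d^2 - 10*d + 3*x^2 + x*(19*d + 4) - 4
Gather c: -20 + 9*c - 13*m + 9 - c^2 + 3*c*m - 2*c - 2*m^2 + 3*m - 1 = -c^2 + c*(3*m + 7) - 2*m^2 - 10*m - 12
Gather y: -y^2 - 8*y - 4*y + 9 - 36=-y^2 - 12*y - 27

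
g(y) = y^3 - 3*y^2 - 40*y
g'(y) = 3*y^2 - 6*y - 40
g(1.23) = -51.88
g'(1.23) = -42.84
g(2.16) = -90.32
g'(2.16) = -38.96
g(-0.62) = 23.41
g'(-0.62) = -35.13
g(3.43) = -132.14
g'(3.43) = -25.29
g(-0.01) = 0.40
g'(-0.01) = -39.94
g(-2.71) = 66.47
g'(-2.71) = -1.71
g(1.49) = -62.95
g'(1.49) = -42.28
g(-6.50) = -141.38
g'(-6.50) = 125.75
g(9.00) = 126.00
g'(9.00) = 149.00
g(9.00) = 126.00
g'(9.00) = 149.00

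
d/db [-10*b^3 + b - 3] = 1 - 30*b^2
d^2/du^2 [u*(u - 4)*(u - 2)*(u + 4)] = 12*u^2 - 12*u - 32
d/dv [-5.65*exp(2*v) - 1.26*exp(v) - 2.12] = (-11.3*exp(v) - 1.26)*exp(v)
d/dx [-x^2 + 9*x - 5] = 9 - 2*x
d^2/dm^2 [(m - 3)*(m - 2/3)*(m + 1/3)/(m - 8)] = 2*(9*m^3 - 216*m^2 + 1728*m - 1858)/(9*(m^3 - 24*m^2 + 192*m - 512))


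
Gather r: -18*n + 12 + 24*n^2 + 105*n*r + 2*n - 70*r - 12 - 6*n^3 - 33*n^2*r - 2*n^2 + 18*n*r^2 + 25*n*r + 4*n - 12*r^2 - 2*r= -6*n^3 + 22*n^2 - 12*n + r^2*(18*n - 12) + r*(-33*n^2 + 130*n - 72)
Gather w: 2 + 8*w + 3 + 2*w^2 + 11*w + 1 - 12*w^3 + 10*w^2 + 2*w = -12*w^3 + 12*w^2 + 21*w + 6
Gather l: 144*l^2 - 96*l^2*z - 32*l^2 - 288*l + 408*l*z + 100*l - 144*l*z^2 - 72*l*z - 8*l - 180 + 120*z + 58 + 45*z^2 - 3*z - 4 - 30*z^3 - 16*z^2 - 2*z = l^2*(112 - 96*z) + l*(-144*z^2 + 336*z - 196) - 30*z^3 + 29*z^2 + 115*z - 126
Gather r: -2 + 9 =7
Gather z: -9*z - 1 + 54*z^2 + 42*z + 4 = 54*z^2 + 33*z + 3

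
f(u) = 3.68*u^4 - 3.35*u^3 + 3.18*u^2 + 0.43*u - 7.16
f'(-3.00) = -506.54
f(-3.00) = 408.70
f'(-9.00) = -11601.74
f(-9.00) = 26833.18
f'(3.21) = 404.17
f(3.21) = 306.90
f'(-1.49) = -80.05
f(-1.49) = 28.48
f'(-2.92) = -470.32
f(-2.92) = 369.64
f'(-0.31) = -2.95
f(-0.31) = -6.85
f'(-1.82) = -133.18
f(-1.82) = 63.16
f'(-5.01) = -2134.75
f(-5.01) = 2810.23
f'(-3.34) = -681.39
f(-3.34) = 609.67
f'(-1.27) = -54.01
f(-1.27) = 13.86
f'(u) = 14.72*u^3 - 10.05*u^2 + 6.36*u + 0.43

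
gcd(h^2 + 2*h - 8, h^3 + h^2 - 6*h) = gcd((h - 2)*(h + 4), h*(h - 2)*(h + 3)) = h - 2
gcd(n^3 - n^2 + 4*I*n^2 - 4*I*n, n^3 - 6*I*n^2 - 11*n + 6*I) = 1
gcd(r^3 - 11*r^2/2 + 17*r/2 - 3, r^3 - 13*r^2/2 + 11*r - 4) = r^2 - 5*r/2 + 1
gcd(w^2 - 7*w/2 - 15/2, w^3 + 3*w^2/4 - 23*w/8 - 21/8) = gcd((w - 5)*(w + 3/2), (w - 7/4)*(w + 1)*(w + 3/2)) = w + 3/2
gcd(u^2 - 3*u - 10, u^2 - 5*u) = u - 5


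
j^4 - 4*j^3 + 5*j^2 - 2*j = j*(j - 2)*(j - 1)^2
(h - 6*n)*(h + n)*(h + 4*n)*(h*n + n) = h^4*n - h^3*n^2 + h^3*n - 26*h^2*n^3 - h^2*n^2 - 24*h*n^4 - 26*h*n^3 - 24*n^4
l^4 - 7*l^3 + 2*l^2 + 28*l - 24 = (l - 6)*(l - 2)*(l - 1)*(l + 2)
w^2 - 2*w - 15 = (w - 5)*(w + 3)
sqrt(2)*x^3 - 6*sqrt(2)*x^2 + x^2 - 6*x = x*(x - 6)*(sqrt(2)*x + 1)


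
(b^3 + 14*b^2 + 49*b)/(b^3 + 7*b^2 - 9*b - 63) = b*(b + 7)/(b^2 - 9)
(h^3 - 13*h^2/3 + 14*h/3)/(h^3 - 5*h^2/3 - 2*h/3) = (3*h - 7)/(3*h + 1)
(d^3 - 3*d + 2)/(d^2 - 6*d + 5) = (d^2 + d - 2)/(d - 5)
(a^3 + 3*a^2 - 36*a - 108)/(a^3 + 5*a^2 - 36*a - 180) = (a + 3)/(a + 5)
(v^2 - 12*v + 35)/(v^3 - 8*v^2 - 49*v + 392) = (v - 5)/(v^2 - v - 56)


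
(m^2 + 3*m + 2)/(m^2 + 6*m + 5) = (m + 2)/(m + 5)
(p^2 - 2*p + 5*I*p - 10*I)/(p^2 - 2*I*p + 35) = (p - 2)/(p - 7*I)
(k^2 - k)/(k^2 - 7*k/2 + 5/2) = 2*k/(2*k - 5)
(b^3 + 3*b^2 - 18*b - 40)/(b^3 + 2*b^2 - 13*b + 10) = (b^2 - 2*b - 8)/(b^2 - 3*b + 2)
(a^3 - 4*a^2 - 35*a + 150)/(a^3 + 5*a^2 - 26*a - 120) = (a - 5)/(a + 4)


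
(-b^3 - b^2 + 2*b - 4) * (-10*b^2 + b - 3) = 10*b^5 + 9*b^4 - 18*b^3 + 45*b^2 - 10*b + 12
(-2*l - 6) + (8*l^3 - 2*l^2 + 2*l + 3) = 8*l^3 - 2*l^2 - 3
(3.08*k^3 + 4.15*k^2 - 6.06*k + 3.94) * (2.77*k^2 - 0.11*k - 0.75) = 8.5316*k^5 + 11.1567*k^4 - 19.5527*k^3 + 8.4679*k^2 + 4.1116*k - 2.955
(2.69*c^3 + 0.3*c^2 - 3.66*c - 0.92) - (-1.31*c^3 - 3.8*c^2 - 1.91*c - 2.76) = 4.0*c^3 + 4.1*c^2 - 1.75*c + 1.84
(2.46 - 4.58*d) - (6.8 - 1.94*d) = -2.64*d - 4.34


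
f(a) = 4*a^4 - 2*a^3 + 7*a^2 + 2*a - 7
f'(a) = 16*a^3 - 6*a^2 + 14*a + 2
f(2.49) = 164.27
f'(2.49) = 246.67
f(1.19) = 9.94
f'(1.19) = 37.13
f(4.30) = 1339.54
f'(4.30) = 1223.37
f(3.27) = 461.81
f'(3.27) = 543.08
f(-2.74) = 306.67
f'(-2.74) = -410.54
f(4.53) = 1644.22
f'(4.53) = 1429.65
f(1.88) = 58.18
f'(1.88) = 113.43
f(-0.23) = -7.05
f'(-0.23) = -1.73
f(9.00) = 25364.00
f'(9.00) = 11306.00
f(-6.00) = 5849.00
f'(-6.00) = -3754.00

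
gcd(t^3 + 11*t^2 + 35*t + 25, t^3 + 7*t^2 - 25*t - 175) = t + 5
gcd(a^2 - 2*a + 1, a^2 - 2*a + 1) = a^2 - 2*a + 1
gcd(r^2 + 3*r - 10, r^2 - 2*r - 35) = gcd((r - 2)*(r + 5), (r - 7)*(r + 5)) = r + 5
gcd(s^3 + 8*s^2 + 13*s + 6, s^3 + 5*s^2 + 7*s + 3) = s^2 + 2*s + 1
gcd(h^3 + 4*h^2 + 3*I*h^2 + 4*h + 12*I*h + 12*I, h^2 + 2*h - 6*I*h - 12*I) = h + 2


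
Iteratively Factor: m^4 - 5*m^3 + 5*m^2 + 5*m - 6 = (m - 2)*(m^3 - 3*m^2 - m + 3) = (m - 3)*(m - 2)*(m^2 - 1) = (m - 3)*(m - 2)*(m - 1)*(m + 1)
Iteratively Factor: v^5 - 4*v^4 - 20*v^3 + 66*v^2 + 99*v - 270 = (v - 2)*(v^4 - 2*v^3 - 24*v^2 + 18*v + 135) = (v - 2)*(v + 3)*(v^3 - 5*v^2 - 9*v + 45) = (v - 2)*(v + 3)^2*(v^2 - 8*v + 15) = (v - 3)*(v - 2)*(v + 3)^2*(v - 5)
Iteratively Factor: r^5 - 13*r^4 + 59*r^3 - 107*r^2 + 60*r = (r - 5)*(r^4 - 8*r^3 + 19*r^2 - 12*r) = (r - 5)*(r - 3)*(r^3 - 5*r^2 + 4*r) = (r - 5)*(r - 4)*(r - 3)*(r^2 - r) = r*(r - 5)*(r - 4)*(r - 3)*(r - 1)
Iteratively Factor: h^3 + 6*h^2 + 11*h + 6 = (h + 3)*(h^2 + 3*h + 2) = (h + 2)*(h + 3)*(h + 1)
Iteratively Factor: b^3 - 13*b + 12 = (b + 4)*(b^2 - 4*b + 3) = (b - 1)*(b + 4)*(b - 3)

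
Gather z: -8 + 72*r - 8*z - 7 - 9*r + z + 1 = 63*r - 7*z - 14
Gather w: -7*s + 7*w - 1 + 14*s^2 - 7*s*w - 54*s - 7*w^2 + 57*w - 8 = 14*s^2 - 61*s - 7*w^2 + w*(64 - 7*s) - 9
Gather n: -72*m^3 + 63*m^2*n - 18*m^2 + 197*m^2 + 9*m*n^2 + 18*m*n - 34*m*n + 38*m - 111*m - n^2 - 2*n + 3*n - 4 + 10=-72*m^3 + 179*m^2 - 73*m + n^2*(9*m - 1) + n*(63*m^2 - 16*m + 1) + 6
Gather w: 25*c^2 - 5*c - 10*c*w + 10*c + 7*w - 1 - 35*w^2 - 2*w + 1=25*c^2 + 5*c - 35*w^2 + w*(5 - 10*c)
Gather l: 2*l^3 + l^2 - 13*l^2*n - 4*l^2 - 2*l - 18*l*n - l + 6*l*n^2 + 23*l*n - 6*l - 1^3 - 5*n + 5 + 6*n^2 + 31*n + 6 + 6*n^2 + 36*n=2*l^3 + l^2*(-13*n - 3) + l*(6*n^2 + 5*n - 9) + 12*n^2 + 62*n + 10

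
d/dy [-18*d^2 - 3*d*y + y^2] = -3*d + 2*y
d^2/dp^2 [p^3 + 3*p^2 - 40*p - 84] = 6*p + 6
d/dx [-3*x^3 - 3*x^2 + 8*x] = -9*x^2 - 6*x + 8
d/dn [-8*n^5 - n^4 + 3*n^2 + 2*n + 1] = -40*n^4 - 4*n^3 + 6*n + 2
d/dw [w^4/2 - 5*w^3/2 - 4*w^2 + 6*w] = 2*w^3 - 15*w^2/2 - 8*w + 6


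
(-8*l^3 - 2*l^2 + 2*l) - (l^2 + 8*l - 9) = -8*l^3 - 3*l^2 - 6*l + 9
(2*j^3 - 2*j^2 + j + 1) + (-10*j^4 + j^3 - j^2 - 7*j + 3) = -10*j^4 + 3*j^3 - 3*j^2 - 6*j + 4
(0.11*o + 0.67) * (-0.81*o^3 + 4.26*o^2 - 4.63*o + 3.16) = -0.0891*o^4 - 0.0741000000000001*o^3 + 2.3449*o^2 - 2.7545*o + 2.1172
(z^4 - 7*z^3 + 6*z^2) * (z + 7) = z^5 - 43*z^3 + 42*z^2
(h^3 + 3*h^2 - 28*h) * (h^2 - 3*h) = h^5 - 37*h^3 + 84*h^2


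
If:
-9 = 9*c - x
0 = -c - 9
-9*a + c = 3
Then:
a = -4/3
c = -9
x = -72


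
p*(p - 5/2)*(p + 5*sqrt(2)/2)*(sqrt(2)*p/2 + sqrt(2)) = sqrt(2)*p^4/2 - sqrt(2)*p^3/4 + 5*p^3/2 - 5*sqrt(2)*p^2/2 - 5*p^2/4 - 25*p/2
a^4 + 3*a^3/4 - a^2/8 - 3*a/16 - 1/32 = (a - 1/2)*(a + 1/4)*(a + 1/2)^2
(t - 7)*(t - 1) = t^2 - 8*t + 7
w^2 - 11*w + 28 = (w - 7)*(w - 4)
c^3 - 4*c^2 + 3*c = c*(c - 3)*(c - 1)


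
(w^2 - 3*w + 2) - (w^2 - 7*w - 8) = 4*w + 10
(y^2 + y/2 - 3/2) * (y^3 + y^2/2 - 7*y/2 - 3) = y^5 + y^4 - 19*y^3/4 - 11*y^2/2 + 15*y/4 + 9/2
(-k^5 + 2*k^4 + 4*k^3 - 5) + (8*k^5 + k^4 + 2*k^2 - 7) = 7*k^5 + 3*k^4 + 4*k^3 + 2*k^2 - 12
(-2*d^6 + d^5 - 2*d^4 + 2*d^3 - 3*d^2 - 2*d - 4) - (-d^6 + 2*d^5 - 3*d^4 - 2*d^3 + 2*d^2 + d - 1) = -d^6 - d^5 + d^4 + 4*d^3 - 5*d^2 - 3*d - 3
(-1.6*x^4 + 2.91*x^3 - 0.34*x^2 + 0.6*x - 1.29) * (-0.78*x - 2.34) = 1.248*x^5 + 1.4742*x^4 - 6.5442*x^3 + 0.3276*x^2 - 0.3978*x + 3.0186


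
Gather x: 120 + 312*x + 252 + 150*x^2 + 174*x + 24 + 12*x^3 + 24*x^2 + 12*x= 12*x^3 + 174*x^2 + 498*x + 396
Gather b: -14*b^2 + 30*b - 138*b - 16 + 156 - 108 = -14*b^2 - 108*b + 32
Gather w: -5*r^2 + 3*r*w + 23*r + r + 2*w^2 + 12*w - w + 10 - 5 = -5*r^2 + 24*r + 2*w^2 + w*(3*r + 11) + 5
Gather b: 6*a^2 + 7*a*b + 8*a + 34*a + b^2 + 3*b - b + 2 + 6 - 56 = 6*a^2 + 42*a + b^2 + b*(7*a + 2) - 48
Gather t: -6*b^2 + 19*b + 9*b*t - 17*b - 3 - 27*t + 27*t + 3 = -6*b^2 + 9*b*t + 2*b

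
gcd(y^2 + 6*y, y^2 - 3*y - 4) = 1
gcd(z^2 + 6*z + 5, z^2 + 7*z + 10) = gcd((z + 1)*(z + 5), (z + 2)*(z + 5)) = z + 5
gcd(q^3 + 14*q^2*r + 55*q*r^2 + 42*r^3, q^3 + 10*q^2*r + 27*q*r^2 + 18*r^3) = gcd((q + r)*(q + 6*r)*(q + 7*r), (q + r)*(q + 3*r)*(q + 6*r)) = q^2 + 7*q*r + 6*r^2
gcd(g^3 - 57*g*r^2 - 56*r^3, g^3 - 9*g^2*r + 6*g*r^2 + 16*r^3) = -g^2 + 7*g*r + 8*r^2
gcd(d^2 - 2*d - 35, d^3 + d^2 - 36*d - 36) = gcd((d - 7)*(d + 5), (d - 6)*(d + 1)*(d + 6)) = 1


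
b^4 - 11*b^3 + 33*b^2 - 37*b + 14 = (b - 7)*(b - 2)*(b - 1)^2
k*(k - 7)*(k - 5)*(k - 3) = k^4 - 15*k^3 + 71*k^2 - 105*k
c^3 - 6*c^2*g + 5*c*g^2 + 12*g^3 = (c - 4*g)*(c - 3*g)*(c + g)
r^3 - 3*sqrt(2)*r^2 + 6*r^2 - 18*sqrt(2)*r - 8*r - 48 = (r + 6)*(r - 4*sqrt(2))*(r + sqrt(2))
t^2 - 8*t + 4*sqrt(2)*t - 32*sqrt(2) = (t - 8)*(t + 4*sqrt(2))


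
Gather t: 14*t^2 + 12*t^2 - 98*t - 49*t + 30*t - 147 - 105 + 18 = 26*t^2 - 117*t - 234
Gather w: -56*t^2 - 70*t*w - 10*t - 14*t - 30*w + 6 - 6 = -56*t^2 - 24*t + w*(-70*t - 30)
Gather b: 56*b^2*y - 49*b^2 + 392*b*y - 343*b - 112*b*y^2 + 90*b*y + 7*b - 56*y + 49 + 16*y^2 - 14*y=b^2*(56*y - 49) + b*(-112*y^2 + 482*y - 336) + 16*y^2 - 70*y + 49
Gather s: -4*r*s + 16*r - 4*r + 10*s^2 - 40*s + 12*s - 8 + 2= 12*r + 10*s^2 + s*(-4*r - 28) - 6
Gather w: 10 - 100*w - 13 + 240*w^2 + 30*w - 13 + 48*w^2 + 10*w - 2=288*w^2 - 60*w - 18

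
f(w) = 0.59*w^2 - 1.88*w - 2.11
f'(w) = 1.18*w - 1.88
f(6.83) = 12.57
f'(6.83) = 6.18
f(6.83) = 12.57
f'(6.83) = 6.18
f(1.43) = -3.59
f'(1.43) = -0.19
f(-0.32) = -1.45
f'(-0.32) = -2.26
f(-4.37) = 17.37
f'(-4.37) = -7.04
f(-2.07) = 4.31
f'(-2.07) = -4.32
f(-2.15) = 4.66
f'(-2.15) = -4.42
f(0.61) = -3.04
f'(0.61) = -1.16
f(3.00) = -2.44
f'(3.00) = 1.66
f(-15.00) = 158.84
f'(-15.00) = -19.58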